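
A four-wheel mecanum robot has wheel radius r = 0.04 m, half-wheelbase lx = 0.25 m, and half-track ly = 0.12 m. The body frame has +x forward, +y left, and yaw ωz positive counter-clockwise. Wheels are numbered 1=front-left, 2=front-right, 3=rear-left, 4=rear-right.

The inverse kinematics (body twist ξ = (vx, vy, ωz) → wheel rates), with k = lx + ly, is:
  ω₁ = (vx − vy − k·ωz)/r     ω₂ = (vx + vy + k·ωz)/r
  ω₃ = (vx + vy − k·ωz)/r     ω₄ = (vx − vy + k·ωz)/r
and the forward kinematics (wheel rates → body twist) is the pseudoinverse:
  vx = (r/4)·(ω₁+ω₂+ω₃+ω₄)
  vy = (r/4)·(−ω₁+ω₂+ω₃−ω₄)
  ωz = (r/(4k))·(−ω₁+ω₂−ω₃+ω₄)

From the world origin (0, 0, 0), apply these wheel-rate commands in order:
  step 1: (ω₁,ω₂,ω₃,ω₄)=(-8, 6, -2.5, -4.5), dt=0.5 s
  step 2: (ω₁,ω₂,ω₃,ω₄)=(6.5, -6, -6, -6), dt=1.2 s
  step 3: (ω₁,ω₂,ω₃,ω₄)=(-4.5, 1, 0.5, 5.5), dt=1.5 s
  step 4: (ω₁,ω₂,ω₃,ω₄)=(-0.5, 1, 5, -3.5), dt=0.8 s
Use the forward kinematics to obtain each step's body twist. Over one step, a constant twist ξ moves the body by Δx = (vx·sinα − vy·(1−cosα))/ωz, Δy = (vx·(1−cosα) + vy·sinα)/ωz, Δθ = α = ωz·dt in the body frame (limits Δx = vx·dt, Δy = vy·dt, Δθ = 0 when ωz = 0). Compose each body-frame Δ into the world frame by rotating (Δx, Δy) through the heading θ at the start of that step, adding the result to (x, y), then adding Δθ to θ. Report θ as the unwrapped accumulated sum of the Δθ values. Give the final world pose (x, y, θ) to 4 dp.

step 1: ξ=(vx,vy,ωz)=(-0.0900, 0.1600, 0.3243), dt=0.5 → body Δ=(-0.0513, 0.0760, 0.1622) → world pose (-0.0513, 0.0760, 0.1622)
step 2: ξ=(vx,vy,ωz)=(-0.1150, -0.1250, -0.3378), dt=1.2 → body Δ=(-0.1642, -0.1183, -0.4054) → world pose (-0.1943, -0.0673, -0.2432)
step 3: ξ=(vx,vy,ωz)=(0.0250, 0.0050, 0.2838), dt=1.5 → body Δ=(0.0348, 0.0151, 0.4257) → world pose (-0.1568, -0.0610, 0.1824)
step 4: ξ=(vx,vy,ωz)=(0.0200, 0.1000, -0.1892), dt=0.8 → body Δ=(0.0220, 0.0785, -0.1514) → world pose (-0.1495, 0.0202, 0.0311)

(-0.1495, 0.0202, 0.0311)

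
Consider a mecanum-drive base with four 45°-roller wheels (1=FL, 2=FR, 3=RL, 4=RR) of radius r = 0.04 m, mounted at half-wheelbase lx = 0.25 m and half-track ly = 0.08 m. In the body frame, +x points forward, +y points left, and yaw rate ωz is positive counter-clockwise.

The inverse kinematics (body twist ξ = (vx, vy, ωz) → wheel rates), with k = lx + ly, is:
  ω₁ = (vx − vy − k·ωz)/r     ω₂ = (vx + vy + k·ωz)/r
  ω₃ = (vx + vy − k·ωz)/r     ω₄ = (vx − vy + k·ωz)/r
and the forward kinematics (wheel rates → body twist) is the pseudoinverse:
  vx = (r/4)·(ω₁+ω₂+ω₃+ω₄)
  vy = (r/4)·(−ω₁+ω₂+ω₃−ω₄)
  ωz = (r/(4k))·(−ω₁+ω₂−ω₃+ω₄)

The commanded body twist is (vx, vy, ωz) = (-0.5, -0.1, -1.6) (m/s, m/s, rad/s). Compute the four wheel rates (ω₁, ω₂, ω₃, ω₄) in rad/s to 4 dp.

k = lx + ly = 0.25 + 0.08 = 0.3300;  k·ωz = 0.3300·-1.6 = -0.5280
ω₁ (FL) = (vx − vy − k·ωz)/r = 0.1280/0.04 = 3.2000
ω₂ (FR) = (vx + vy + k·ωz)/r = -1.1280/0.04 = -28.2000
ω₃ (RL) = (vx + vy − k·ωz)/r = -0.0720/0.04 = -1.8000
ω₄ (RR) = (vx − vy + k·ωz)/r = -0.9280/0.04 = -23.2000

(3.2000, -28.2000, -1.8000, -23.2000)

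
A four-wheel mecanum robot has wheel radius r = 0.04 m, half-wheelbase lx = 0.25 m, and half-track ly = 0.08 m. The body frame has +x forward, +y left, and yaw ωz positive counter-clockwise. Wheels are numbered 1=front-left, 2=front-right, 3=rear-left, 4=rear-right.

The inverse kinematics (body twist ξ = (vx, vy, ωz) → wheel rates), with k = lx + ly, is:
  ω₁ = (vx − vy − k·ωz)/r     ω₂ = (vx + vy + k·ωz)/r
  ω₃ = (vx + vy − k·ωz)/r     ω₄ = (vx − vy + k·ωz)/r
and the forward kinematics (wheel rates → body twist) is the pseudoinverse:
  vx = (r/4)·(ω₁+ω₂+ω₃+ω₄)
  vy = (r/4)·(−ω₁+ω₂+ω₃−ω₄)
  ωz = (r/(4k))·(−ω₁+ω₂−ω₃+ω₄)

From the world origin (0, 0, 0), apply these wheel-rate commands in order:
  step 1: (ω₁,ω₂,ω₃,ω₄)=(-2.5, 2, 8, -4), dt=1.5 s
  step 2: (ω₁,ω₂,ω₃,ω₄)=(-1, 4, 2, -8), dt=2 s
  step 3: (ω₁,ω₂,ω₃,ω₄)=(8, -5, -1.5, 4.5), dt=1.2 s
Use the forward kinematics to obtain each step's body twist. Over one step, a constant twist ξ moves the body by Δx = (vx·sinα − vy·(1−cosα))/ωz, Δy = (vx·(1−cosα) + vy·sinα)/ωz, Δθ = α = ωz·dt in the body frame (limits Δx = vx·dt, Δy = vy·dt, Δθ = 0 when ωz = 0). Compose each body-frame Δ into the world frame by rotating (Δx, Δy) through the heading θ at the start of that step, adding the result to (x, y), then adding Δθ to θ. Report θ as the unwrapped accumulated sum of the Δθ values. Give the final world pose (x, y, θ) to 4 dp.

(0.0749, 0.3124, -0.8985)

step 1: ξ=(vx,vy,ωz)=(0.0350, 0.1650, -0.2273), dt=1.5 → body Δ=(0.0933, 0.2339, -0.3409) → world pose (0.0933, 0.2339, -0.3409)
step 2: ξ=(vx,vy,ωz)=(-0.0300, 0.1500, -0.1515), dt=2.0 → body Δ=(-0.0140, 0.3045, -0.3030) → world pose (0.1819, 0.5255, -0.6439)
step 3: ξ=(vx,vy,ωz)=(0.0600, -0.1900, -0.2121), dt=1.2 → body Δ=(0.0424, -0.2347, -0.2545) → world pose (0.0749, 0.3124, -0.8985)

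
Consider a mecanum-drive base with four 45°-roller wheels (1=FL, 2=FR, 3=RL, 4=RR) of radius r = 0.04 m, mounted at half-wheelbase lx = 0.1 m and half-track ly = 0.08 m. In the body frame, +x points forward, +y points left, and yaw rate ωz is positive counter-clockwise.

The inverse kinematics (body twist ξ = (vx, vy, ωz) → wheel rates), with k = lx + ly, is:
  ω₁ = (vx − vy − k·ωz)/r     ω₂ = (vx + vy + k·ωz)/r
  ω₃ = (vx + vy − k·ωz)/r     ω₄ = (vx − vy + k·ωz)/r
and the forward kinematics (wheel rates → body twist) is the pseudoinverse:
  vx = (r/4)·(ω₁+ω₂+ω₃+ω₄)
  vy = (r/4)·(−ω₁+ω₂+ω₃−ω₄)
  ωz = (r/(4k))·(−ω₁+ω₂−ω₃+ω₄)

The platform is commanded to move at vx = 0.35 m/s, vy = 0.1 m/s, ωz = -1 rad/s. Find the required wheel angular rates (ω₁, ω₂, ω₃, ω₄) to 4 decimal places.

(10.7500, 6.7500, 15.7500, 1.7500)

k = lx + ly = 0.1 + 0.08 = 0.1800;  k·ωz = 0.1800·-1 = -0.1800
ω₁ (FL) = (vx − vy − k·ωz)/r = 0.4300/0.04 = 10.7500
ω₂ (FR) = (vx + vy + k·ωz)/r = 0.2700/0.04 = 6.7500
ω₃ (RL) = (vx + vy − k·ωz)/r = 0.6300/0.04 = 15.7500
ω₄ (RR) = (vx − vy + k·ωz)/r = 0.0700/0.04 = 1.7500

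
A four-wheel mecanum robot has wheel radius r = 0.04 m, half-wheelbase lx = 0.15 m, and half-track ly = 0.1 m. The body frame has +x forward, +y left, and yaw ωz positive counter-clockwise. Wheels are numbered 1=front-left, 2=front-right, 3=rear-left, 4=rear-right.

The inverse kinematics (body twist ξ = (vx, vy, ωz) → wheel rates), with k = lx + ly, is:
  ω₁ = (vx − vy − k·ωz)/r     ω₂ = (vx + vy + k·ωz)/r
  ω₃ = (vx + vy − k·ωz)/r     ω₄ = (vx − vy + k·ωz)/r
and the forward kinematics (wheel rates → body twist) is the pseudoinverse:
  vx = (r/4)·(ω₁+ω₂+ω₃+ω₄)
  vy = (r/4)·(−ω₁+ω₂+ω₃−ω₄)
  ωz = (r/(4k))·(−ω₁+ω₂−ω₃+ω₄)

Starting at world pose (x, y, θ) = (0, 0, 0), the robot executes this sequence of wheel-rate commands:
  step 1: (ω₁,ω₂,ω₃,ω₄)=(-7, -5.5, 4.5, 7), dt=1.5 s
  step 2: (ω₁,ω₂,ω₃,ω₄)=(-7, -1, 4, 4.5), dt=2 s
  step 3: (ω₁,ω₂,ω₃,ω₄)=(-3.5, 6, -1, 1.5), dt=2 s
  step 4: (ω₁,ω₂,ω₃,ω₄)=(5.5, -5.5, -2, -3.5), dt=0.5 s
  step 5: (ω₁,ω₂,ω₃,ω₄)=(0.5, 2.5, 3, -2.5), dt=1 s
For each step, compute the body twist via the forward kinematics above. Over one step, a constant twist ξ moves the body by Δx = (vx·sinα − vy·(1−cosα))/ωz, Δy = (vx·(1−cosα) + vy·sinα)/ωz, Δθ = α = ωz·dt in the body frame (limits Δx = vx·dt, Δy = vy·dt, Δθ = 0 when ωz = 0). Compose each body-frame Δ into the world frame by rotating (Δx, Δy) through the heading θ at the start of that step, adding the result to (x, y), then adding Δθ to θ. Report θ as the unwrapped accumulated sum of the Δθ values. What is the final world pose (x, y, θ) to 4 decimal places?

step 1: ξ=(vx,vy,ωz)=(-0.0100, -0.0100, 0.1600), dt=1.5 → body Δ=(-0.0131, -0.0166, 0.2400) → world pose (-0.0131, -0.0166, 0.2400)
step 2: ξ=(vx,vy,ωz)=(0.0050, 0.0550, 0.2600), dt=2.0 → body Δ=(-0.0184, 0.1077, 0.5200) → world pose (-0.0565, 0.0835, 0.7600)
step 3: ξ=(vx,vy,ωz)=(0.0300, 0.0700, 0.4800), dt=2.0 → body Δ=(-0.0110, 0.1461, 0.9600) → world pose (-0.1652, 0.1819, 1.7200)
step 4: ξ=(vx,vy,ωz)=(-0.0550, -0.0950, -0.5000), dt=0.5 → body Δ=(-0.0331, -0.0436, -0.2500) → world pose (-0.1171, 0.1556, 1.4700)
step 5: ξ=(vx,vy,ωz)=(0.0350, 0.0750, -0.1400), dt=1.0 → body Δ=(0.0401, 0.0723, -0.1400) → world pose (-0.1850, 0.2028, 1.3300)

(-0.1850, 0.2028, 1.3300)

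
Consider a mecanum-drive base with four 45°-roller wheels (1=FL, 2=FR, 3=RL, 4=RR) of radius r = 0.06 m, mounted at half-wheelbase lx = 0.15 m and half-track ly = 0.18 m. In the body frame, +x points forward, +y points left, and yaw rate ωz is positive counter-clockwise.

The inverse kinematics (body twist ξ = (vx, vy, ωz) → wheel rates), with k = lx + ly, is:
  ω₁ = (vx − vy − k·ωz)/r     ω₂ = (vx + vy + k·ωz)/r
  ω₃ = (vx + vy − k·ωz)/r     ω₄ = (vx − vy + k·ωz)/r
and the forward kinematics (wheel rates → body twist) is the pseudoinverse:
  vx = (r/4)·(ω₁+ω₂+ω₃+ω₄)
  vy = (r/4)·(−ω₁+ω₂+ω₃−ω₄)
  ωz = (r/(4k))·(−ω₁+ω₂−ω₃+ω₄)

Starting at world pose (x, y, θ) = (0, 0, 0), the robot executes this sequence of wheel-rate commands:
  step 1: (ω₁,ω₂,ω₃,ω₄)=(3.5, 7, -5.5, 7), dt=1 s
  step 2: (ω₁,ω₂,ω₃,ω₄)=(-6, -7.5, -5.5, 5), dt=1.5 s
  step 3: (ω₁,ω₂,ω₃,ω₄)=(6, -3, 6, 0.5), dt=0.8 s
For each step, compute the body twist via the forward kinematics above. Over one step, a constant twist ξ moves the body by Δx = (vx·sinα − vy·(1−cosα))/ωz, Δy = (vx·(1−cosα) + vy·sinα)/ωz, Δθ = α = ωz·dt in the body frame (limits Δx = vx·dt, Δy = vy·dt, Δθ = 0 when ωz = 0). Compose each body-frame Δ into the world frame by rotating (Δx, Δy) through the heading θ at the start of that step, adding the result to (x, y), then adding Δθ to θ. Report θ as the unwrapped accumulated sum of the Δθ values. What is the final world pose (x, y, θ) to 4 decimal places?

step 1: ξ=(vx,vy,ωz)=(0.1800, -0.1350, 0.7273), dt=1.0 → body Δ=(0.2115, -0.0608, 0.7273) → world pose (0.2115, -0.0608, 0.7273)
step 2: ξ=(vx,vy,ωz)=(-0.2100, -0.1800, 0.4091), dt=1.5 → body Δ=(-0.2153, -0.3470, 0.6136) → world pose (0.2814, -0.4632, 1.3409)
step 3: ξ=(vx,vy,ωz)=(0.1425, -0.0525, -0.6591), dt=0.8 → body Δ=(0.0980, -0.0694, -0.5273) → world pose (0.3713, -0.3836, 0.8136)

(0.3713, -0.3836, 0.8136)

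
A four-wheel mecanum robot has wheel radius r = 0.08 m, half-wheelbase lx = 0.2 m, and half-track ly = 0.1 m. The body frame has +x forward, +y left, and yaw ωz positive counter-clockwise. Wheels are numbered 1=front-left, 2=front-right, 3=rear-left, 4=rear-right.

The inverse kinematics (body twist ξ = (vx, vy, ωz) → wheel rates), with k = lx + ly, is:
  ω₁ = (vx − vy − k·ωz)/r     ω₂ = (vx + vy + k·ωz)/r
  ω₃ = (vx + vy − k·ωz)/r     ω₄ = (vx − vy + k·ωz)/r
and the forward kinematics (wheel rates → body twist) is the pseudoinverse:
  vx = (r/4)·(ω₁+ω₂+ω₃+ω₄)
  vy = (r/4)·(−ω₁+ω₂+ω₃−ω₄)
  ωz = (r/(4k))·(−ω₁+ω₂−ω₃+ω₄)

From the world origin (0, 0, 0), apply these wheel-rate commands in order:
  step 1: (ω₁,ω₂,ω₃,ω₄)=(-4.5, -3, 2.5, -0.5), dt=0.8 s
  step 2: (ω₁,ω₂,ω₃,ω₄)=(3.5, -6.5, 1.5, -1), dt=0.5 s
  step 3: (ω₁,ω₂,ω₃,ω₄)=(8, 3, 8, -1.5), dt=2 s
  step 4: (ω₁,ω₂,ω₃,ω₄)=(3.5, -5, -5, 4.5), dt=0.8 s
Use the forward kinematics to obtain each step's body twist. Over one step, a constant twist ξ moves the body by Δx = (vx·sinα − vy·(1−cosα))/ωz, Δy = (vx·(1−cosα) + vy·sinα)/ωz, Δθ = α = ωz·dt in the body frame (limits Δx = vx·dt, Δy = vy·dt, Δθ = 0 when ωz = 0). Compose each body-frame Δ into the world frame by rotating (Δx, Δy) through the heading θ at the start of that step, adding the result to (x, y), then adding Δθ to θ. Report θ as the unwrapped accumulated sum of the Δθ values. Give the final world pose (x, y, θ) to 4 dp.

(-0.0838, -0.3304, -2.3767)

step 1: ξ=(vx,vy,ωz)=(-0.1100, 0.0900, -0.1000), dt=0.8 → body Δ=(-0.0850, 0.0754, -0.0800) → world pose (-0.0850, 0.0754, -0.0800)
step 2: ξ=(vx,vy,ωz)=(-0.0500, -0.1500, -0.8333), dt=0.5 → body Δ=(-0.0397, -0.0677, -0.4167) → world pose (-0.1300, 0.0111, -0.4967)
step 3: ξ=(vx,vy,ωz)=(0.3500, 0.0900, -0.9667), dt=2.0 → body Δ=(0.4647, -0.4034, -1.9333) → world pose (0.0863, -0.5650, -2.4300)
step 4: ξ=(vx,vy,ωz)=(-0.0400, -0.3600, 0.0667), dt=0.8 → body Δ=(-0.0243, -0.2887, 0.0533) → world pose (-0.0838, -0.3304, -2.3767)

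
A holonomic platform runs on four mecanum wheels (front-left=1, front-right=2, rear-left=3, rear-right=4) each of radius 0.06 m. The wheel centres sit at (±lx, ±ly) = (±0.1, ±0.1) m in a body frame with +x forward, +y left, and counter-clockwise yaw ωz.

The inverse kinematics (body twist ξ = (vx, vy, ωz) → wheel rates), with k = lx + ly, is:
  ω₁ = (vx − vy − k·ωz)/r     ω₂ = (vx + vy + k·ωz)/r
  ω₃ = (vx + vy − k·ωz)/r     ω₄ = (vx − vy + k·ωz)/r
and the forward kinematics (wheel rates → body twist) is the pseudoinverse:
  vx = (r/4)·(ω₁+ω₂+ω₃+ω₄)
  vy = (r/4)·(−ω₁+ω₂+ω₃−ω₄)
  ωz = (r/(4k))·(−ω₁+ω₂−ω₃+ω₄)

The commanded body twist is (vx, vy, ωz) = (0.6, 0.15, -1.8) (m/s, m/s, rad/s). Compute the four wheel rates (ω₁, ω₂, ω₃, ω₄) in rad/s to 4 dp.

k = lx + ly = 0.1 + 0.1 = 0.2000;  k·ωz = 0.2000·-1.8 = -0.3600
ω₁ (FL) = (vx − vy − k·ωz)/r = 0.8100/0.06 = 13.5000
ω₂ (FR) = (vx + vy + k·ωz)/r = 0.3900/0.06 = 6.5000
ω₃ (RL) = (vx + vy − k·ωz)/r = 1.1100/0.06 = 18.5000
ω₄ (RR) = (vx − vy + k·ωz)/r = 0.0900/0.06 = 1.5000

(13.5000, 6.5000, 18.5000, 1.5000)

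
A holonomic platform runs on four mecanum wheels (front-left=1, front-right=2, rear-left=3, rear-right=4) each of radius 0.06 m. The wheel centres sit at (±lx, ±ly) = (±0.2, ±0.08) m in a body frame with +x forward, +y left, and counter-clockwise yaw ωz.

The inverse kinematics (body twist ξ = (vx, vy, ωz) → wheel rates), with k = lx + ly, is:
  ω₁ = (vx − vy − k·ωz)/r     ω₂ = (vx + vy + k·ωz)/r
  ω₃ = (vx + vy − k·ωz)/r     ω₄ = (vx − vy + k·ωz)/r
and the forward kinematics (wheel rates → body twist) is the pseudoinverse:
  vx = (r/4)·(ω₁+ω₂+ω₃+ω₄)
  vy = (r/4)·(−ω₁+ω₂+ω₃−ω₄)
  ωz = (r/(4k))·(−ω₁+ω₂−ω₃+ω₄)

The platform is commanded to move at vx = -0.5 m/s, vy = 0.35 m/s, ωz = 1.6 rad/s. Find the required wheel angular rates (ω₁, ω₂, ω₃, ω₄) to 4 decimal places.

(-21.6333, 4.9667, -9.9667, -6.7000)

k = lx + ly = 0.2 + 0.08 = 0.2800;  k·ωz = 0.2800·1.6 = 0.4480
ω₁ (FL) = (vx − vy − k·ωz)/r = -1.2980/0.06 = -21.6333
ω₂ (FR) = (vx + vy + k·ωz)/r = 0.2980/0.06 = 4.9667
ω₃ (RL) = (vx + vy − k·ωz)/r = -0.5980/0.06 = -9.9667
ω₄ (RR) = (vx − vy + k·ωz)/r = -0.4020/0.06 = -6.7000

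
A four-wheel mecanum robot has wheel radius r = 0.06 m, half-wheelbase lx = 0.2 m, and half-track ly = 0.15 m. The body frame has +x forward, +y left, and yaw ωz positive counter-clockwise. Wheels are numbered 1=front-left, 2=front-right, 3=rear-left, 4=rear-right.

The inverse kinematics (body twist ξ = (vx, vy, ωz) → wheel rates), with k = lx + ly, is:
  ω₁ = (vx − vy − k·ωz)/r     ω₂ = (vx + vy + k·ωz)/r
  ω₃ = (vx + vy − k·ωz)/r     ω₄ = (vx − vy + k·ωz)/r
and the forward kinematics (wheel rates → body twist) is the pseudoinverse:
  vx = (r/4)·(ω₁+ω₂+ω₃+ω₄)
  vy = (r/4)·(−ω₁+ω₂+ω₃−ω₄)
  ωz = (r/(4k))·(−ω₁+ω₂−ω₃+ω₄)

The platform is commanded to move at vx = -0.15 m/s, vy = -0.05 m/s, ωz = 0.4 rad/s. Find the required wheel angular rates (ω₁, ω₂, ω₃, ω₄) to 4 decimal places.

k = lx + ly = 0.2 + 0.15 = 0.3500;  k·ωz = 0.3500·0.4 = 0.1400
ω₁ (FL) = (vx − vy − k·ωz)/r = -0.2400/0.06 = -4.0000
ω₂ (FR) = (vx + vy + k·ωz)/r = -0.0600/0.06 = -1.0000
ω₃ (RL) = (vx + vy − k·ωz)/r = -0.3400/0.06 = -5.6667
ω₄ (RR) = (vx − vy + k·ωz)/r = 0.0400/0.06 = 0.6667

(-4.0000, -1.0000, -5.6667, 0.6667)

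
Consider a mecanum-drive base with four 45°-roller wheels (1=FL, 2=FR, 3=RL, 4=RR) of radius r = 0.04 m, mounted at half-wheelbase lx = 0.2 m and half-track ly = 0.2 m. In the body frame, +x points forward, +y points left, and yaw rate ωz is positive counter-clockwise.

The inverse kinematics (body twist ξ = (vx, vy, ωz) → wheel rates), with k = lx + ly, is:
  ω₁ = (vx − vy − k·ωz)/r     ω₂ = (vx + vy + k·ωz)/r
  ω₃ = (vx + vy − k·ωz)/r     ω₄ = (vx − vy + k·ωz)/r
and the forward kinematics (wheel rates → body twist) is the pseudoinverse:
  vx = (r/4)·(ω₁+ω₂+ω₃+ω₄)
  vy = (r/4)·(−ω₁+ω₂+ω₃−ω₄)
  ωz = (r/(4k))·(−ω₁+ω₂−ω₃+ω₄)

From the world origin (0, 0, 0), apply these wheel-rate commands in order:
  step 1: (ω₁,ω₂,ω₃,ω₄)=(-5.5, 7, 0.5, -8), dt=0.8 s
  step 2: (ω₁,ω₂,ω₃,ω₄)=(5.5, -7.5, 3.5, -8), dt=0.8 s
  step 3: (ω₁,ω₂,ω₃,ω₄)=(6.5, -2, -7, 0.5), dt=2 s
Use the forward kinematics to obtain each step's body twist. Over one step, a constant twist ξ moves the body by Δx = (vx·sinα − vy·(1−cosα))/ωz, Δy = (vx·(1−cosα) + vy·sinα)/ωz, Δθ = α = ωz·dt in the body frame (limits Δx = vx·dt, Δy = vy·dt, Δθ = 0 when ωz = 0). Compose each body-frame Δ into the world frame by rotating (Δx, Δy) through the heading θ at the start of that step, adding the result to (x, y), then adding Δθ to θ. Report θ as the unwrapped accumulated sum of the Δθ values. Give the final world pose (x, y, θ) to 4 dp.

(-0.2785, -0.1107, -0.4600)

step 1: ξ=(vx,vy,ωz)=(-0.0600, 0.2100, 0.1000), dt=0.8 → body Δ=(-0.0547, 0.1659, 0.0800) → world pose (-0.0547, 0.1659, 0.0800)
step 2: ξ=(vx,vy,ωz)=(-0.0650, -0.0150, -0.6125), dt=0.8 → body Δ=(-0.0528, 0.0010, -0.4900) → world pose (-0.1074, 0.1626, -0.4100)
step 3: ξ=(vx,vy,ωz)=(-0.0200, -0.1600, -0.0250), dt=2.0 → body Δ=(-0.0480, -0.3189, -0.0500) → world pose (-0.2785, -0.1107, -0.4600)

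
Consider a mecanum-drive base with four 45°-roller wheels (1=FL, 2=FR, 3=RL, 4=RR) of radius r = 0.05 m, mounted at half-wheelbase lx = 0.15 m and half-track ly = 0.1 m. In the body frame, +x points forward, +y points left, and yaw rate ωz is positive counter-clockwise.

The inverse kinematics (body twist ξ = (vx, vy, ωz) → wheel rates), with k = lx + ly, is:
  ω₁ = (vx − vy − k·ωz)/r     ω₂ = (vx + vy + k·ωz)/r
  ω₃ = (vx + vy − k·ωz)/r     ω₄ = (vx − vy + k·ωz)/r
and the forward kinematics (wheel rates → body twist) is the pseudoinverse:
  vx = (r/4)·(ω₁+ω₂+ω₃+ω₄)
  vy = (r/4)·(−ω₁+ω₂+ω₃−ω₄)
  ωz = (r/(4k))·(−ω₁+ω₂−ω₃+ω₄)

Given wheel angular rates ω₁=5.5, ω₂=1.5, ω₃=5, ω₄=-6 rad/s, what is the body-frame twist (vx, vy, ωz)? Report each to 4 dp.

(0.0750, 0.0875, -0.7500)

k = lx + ly = 0.15 + 0.1 = 0.2500
ω₁+ω₂+ω₃+ω₄ = 6.0000  →  vx = (0.05/4)·6.0000 = 0.0750
−ω₁+ω₂+ω₃−ω₄ = 7.0000  →  vy = (0.05/4)·7.0000 = 0.0875
−ω₁+ω₂−ω₃+ω₄ = -15.0000  →  ωz = (0.05/1.0000)·-15.0000 = -0.7500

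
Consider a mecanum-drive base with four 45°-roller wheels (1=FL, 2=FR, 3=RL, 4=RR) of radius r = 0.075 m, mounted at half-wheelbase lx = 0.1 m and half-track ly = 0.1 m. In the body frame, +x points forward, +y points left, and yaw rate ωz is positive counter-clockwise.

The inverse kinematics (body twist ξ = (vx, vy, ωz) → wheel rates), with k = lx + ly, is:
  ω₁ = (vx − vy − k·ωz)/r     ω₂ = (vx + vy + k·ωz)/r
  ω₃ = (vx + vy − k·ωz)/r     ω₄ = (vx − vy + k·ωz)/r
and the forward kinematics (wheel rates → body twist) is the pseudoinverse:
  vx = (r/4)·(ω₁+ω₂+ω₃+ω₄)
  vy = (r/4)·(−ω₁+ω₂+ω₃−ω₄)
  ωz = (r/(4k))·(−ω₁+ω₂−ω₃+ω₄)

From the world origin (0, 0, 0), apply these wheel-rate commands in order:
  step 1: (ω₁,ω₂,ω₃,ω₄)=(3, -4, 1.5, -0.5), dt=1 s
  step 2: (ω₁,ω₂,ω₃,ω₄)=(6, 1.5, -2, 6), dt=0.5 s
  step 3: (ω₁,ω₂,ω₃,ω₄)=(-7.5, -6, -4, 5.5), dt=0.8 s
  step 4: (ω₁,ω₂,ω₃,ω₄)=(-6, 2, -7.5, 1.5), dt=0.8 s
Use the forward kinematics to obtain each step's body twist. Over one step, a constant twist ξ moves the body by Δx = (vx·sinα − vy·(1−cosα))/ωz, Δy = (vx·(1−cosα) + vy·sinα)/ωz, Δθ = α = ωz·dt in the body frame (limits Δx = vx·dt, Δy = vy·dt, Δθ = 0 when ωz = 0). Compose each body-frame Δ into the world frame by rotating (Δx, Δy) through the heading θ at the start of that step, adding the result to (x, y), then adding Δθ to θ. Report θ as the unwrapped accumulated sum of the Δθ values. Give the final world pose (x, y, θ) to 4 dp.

(-0.3290, -0.4170, 1.4203)

step 1: ξ=(vx,vy,ωz)=(0.0000, -0.0938, -0.8437), dt=1.0 → body Δ=(-0.0373, -0.0830, -0.8437) → world pose (-0.0373, -0.0830, -0.8437)
step 2: ξ=(vx,vy,ωz)=(0.2156, -0.2344, 0.3281), dt=0.5 → body Δ=(0.1169, -0.1078, 0.1641) → world pose (-0.0401, -0.2420, -0.6797)
step 3: ξ=(vx,vy,ωz)=(-0.2250, -0.1500, 1.0312), dt=0.8 → body Δ=(-0.1135, -0.1770, 0.8250) → world pose (-0.2396, -0.3083, 0.1453)
step 4: ξ=(vx,vy,ωz)=(-0.1875, -0.0188, 1.5937), dt=0.8 → body Δ=(-0.1042, -0.0946, 1.2750) → world pose (-0.3290, -0.4170, 1.4203)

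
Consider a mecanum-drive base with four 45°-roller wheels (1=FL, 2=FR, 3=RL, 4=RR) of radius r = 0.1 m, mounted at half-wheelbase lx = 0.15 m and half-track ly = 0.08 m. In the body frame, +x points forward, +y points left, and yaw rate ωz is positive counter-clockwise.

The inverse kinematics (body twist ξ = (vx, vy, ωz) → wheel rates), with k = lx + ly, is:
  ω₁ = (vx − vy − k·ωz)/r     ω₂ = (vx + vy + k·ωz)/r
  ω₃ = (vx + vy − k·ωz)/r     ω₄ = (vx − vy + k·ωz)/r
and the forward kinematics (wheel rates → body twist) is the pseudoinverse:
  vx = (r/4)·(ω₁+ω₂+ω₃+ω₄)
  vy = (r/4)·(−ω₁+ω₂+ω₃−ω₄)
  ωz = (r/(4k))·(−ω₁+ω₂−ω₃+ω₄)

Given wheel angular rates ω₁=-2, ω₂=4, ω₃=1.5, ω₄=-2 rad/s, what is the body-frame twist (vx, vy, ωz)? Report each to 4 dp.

(0.0375, 0.2375, 0.2717)

k = lx + ly = 0.15 + 0.08 = 0.2300
ω₁+ω₂+ω₃+ω₄ = 1.5000  →  vx = (0.1/4)·1.5000 = 0.0375
−ω₁+ω₂+ω₃−ω₄ = 9.5000  →  vy = (0.1/4)·9.5000 = 0.2375
−ω₁+ω₂−ω₃+ω₄ = 2.5000  →  ωz = (0.1/0.9200)·2.5000 = 0.2717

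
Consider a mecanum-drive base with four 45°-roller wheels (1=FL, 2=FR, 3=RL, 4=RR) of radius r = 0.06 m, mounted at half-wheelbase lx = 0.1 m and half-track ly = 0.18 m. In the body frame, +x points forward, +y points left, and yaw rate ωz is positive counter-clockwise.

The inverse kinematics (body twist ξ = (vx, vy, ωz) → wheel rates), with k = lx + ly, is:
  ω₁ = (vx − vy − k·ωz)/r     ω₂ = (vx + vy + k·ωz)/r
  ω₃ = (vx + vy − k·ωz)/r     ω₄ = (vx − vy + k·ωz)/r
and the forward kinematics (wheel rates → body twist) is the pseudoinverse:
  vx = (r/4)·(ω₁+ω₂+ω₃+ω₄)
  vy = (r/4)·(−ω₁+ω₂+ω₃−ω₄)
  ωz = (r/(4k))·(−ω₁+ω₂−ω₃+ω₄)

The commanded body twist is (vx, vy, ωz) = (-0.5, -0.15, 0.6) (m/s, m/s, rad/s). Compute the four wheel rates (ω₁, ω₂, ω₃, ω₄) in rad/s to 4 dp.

(-8.6333, -8.0333, -13.6333, -3.0333)

k = lx + ly = 0.1 + 0.18 = 0.2800;  k·ωz = 0.2800·0.6 = 0.1680
ω₁ (FL) = (vx − vy − k·ωz)/r = -0.5180/0.06 = -8.6333
ω₂ (FR) = (vx + vy + k·ωz)/r = -0.4820/0.06 = -8.0333
ω₃ (RL) = (vx + vy − k·ωz)/r = -0.8180/0.06 = -13.6333
ω₄ (RR) = (vx − vy + k·ωz)/r = -0.1820/0.06 = -3.0333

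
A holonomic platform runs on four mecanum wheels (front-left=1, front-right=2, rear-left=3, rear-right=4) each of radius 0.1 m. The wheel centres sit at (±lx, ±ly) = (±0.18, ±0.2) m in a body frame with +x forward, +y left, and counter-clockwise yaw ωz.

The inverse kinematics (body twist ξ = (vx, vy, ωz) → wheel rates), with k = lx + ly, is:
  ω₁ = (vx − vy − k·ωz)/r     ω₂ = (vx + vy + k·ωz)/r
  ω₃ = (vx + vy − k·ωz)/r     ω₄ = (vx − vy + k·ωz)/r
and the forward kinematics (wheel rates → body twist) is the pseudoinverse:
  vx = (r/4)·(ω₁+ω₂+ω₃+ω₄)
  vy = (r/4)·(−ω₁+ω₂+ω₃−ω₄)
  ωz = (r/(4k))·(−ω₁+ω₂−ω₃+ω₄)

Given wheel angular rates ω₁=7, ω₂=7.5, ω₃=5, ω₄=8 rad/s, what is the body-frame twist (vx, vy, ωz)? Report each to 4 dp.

k = lx + ly = 0.18 + 0.2 = 0.3800
ω₁+ω₂+ω₃+ω₄ = 27.5000  →  vx = (0.1/4)·27.5000 = 0.6875
−ω₁+ω₂+ω₃−ω₄ = -2.5000  →  vy = (0.1/4)·-2.5000 = -0.0625
−ω₁+ω₂−ω₃+ω₄ = 3.5000  →  ωz = (0.1/1.5200)·3.5000 = 0.2303

(0.6875, -0.0625, 0.2303)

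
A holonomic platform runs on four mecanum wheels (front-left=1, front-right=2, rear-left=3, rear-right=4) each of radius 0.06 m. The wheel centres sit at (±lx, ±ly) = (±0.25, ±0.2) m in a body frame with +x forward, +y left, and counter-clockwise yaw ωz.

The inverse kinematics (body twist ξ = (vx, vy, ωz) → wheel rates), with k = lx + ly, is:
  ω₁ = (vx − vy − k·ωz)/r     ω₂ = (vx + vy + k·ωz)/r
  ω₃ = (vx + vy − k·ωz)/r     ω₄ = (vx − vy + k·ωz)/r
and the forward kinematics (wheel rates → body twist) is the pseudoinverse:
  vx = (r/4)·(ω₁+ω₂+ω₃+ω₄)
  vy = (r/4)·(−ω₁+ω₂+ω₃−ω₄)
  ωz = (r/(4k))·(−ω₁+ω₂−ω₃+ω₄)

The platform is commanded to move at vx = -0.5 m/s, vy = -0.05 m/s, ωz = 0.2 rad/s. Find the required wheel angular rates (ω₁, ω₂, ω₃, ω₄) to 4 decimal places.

(-9.0000, -7.6667, -10.6667, -6.0000)

k = lx + ly = 0.25 + 0.2 = 0.4500;  k·ωz = 0.4500·0.2 = 0.0900
ω₁ (FL) = (vx − vy − k·ωz)/r = -0.5400/0.06 = -9.0000
ω₂ (FR) = (vx + vy + k·ωz)/r = -0.4600/0.06 = -7.6667
ω₃ (RL) = (vx + vy − k·ωz)/r = -0.6400/0.06 = -10.6667
ω₄ (RR) = (vx − vy + k·ωz)/r = -0.3600/0.06 = -6.0000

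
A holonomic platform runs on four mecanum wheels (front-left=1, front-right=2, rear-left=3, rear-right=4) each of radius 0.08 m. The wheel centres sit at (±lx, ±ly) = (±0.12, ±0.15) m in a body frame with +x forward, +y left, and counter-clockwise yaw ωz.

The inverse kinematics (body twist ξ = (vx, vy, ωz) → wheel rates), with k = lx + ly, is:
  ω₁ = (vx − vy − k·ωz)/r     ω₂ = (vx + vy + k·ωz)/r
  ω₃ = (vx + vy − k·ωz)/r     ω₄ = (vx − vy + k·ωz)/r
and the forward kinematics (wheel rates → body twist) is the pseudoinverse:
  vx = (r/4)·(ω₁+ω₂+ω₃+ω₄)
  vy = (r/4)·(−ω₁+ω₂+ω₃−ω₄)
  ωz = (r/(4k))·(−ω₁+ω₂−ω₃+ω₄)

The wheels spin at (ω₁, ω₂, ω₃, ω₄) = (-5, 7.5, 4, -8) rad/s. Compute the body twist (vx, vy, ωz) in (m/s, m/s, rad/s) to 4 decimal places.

k = lx + ly = 0.12 + 0.15 = 0.2700
ω₁+ω₂+ω₃+ω₄ = -1.5000  →  vx = (0.08/4)·-1.5000 = -0.0300
−ω₁+ω₂+ω₃−ω₄ = 24.5000  →  vy = (0.08/4)·24.5000 = 0.4900
−ω₁+ω₂−ω₃+ω₄ = 0.5000  →  ωz = (0.08/1.0800)·0.5000 = 0.0370

(-0.0300, 0.4900, 0.0370)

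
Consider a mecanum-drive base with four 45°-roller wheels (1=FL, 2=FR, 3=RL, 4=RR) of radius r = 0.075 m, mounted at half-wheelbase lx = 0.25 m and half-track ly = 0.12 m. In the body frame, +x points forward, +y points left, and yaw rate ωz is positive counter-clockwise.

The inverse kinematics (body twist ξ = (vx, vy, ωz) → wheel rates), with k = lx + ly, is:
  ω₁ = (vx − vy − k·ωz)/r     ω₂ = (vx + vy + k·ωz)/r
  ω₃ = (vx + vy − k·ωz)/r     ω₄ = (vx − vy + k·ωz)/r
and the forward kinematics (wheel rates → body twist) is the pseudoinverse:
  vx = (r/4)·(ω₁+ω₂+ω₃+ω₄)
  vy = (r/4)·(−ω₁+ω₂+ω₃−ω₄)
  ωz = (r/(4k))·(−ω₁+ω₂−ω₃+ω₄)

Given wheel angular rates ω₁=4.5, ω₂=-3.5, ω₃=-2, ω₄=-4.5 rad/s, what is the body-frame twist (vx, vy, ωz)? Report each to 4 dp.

(-0.1031, -0.1031, -0.5321)

k = lx + ly = 0.25 + 0.12 = 0.3700
ω₁+ω₂+ω₃+ω₄ = -5.5000  →  vx = (0.075/4)·-5.5000 = -0.1031
−ω₁+ω₂+ω₃−ω₄ = -5.5000  →  vy = (0.075/4)·-5.5000 = -0.1031
−ω₁+ω₂−ω₃+ω₄ = -10.5000  →  ωz = (0.075/1.4800)·-10.5000 = -0.5321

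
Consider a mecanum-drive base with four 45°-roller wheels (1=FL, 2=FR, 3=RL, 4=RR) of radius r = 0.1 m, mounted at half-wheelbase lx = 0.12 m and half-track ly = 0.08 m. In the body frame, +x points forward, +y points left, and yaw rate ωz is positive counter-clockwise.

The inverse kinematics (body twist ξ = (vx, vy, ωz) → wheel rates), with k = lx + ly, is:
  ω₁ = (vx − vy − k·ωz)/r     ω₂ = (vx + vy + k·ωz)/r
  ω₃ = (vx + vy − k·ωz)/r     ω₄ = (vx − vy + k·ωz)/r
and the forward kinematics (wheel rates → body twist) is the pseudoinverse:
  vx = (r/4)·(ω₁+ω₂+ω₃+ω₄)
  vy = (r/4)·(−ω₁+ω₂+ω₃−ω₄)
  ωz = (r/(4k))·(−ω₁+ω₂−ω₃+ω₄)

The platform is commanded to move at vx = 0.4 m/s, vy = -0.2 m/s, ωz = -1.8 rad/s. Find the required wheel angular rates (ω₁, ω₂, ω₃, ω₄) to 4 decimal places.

k = lx + ly = 0.12 + 0.08 = 0.2000;  k·ωz = 0.2000·-1.8 = -0.3600
ω₁ (FL) = (vx − vy − k·ωz)/r = 0.9600/0.1 = 9.6000
ω₂ (FR) = (vx + vy + k·ωz)/r = -0.1600/0.1 = -1.6000
ω₃ (RL) = (vx + vy − k·ωz)/r = 0.5600/0.1 = 5.6000
ω₄ (RR) = (vx − vy + k·ωz)/r = 0.2400/0.1 = 2.4000

(9.6000, -1.6000, 5.6000, 2.4000)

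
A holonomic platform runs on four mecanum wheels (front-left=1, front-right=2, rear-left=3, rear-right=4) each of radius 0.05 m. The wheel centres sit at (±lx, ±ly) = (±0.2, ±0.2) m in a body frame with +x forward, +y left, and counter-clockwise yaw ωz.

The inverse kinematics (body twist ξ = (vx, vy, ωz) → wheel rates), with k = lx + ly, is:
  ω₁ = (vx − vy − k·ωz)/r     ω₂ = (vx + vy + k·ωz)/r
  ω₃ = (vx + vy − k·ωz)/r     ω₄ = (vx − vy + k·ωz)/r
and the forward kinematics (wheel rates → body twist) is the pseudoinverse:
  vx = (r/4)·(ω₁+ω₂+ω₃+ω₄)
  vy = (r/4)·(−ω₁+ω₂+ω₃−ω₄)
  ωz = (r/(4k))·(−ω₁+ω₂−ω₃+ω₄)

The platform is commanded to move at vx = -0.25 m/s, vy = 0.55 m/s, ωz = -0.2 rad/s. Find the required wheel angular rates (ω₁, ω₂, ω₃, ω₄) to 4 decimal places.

(-14.4000, 4.4000, 7.6000, -17.6000)

k = lx + ly = 0.2 + 0.2 = 0.4000;  k·ωz = 0.4000·-0.2 = -0.0800
ω₁ (FL) = (vx − vy − k·ωz)/r = -0.7200/0.05 = -14.4000
ω₂ (FR) = (vx + vy + k·ωz)/r = 0.2200/0.05 = 4.4000
ω₃ (RL) = (vx + vy − k·ωz)/r = 0.3800/0.05 = 7.6000
ω₄ (RR) = (vx − vy + k·ωz)/r = -0.8800/0.05 = -17.6000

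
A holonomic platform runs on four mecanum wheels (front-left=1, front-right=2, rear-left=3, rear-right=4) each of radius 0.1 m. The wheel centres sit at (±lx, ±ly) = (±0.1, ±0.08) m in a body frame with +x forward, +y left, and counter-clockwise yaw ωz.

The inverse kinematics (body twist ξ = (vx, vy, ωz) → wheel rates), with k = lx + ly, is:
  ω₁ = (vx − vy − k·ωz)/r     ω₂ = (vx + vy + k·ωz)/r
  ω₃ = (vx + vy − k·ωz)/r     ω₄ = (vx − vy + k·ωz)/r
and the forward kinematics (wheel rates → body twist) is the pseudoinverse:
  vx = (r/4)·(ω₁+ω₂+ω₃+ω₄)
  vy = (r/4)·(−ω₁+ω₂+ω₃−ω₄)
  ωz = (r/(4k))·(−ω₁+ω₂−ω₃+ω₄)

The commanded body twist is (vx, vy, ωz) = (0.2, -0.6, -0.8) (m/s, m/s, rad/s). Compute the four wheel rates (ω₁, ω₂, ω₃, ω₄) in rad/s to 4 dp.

k = lx + ly = 0.1 + 0.08 = 0.1800;  k·ωz = 0.1800·-0.8 = -0.1440
ω₁ (FL) = (vx − vy − k·ωz)/r = 0.9440/0.1 = 9.4400
ω₂ (FR) = (vx + vy + k·ωz)/r = -0.5440/0.1 = -5.4400
ω₃ (RL) = (vx + vy − k·ωz)/r = -0.2560/0.1 = -2.5600
ω₄ (RR) = (vx − vy + k·ωz)/r = 0.6560/0.1 = 6.5600

(9.4400, -5.4400, -2.5600, 6.5600)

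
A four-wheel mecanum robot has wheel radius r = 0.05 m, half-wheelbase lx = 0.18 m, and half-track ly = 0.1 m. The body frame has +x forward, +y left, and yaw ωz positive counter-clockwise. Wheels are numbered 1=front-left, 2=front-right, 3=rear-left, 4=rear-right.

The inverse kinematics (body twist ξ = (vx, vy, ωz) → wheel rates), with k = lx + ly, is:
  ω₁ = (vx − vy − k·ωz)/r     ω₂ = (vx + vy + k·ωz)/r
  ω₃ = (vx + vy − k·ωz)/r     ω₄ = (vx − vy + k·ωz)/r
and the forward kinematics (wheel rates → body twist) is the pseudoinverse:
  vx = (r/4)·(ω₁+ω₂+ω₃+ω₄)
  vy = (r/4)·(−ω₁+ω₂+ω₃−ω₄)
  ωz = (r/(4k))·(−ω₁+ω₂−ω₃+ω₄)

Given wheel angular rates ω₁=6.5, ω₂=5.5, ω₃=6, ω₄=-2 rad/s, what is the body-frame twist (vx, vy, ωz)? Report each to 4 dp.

(0.2000, 0.0875, -0.4018)

k = lx + ly = 0.18 + 0.1 = 0.2800
ω₁+ω₂+ω₃+ω₄ = 16.0000  →  vx = (0.05/4)·16.0000 = 0.2000
−ω₁+ω₂+ω₃−ω₄ = 7.0000  →  vy = (0.05/4)·7.0000 = 0.0875
−ω₁+ω₂−ω₃+ω₄ = -9.0000  →  ωz = (0.05/1.1200)·-9.0000 = -0.4018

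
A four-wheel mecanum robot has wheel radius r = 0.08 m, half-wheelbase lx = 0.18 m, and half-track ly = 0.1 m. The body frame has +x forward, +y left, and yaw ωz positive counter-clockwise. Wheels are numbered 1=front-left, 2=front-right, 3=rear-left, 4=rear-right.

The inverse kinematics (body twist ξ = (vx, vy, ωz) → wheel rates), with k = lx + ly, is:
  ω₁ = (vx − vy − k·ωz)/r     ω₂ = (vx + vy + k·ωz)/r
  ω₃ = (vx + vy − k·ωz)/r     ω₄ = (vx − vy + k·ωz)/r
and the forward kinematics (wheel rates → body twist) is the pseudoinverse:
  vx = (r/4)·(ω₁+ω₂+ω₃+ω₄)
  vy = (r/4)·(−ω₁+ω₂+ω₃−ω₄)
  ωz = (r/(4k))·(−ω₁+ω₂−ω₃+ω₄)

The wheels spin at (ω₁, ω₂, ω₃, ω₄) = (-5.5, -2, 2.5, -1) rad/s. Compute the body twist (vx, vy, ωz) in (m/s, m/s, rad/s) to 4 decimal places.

(-0.1200, 0.1400, 0.0000)

k = lx + ly = 0.18 + 0.1 = 0.2800
ω₁+ω₂+ω₃+ω₄ = -6.0000  →  vx = (0.08/4)·-6.0000 = -0.1200
−ω₁+ω₂+ω₃−ω₄ = 7.0000  →  vy = (0.08/4)·7.0000 = 0.1400
−ω₁+ω₂−ω₃+ω₄ = 0.0000  →  ωz = (0.08/1.1200)·0.0000 = 0.0000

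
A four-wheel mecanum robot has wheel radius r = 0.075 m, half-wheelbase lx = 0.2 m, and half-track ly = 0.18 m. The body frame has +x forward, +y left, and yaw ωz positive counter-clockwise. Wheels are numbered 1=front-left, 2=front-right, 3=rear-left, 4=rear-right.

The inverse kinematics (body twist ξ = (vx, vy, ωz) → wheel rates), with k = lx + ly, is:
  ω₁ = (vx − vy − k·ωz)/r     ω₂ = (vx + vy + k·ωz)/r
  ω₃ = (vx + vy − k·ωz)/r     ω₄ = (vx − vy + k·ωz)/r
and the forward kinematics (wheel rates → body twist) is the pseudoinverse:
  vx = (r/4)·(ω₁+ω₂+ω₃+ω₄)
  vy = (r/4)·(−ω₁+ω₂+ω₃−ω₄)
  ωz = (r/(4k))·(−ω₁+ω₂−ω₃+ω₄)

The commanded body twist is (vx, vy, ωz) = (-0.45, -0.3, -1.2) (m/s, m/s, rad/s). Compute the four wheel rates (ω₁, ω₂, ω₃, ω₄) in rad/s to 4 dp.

(4.0800, -16.0800, -3.9200, -8.0800)

k = lx + ly = 0.2 + 0.18 = 0.3800;  k·ωz = 0.3800·-1.2 = -0.4560
ω₁ (FL) = (vx − vy − k·ωz)/r = 0.3060/0.075 = 4.0800
ω₂ (FR) = (vx + vy + k·ωz)/r = -1.2060/0.075 = -16.0800
ω₃ (RL) = (vx + vy − k·ωz)/r = -0.2940/0.075 = -3.9200
ω₄ (RR) = (vx − vy + k·ωz)/r = -0.6060/0.075 = -8.0800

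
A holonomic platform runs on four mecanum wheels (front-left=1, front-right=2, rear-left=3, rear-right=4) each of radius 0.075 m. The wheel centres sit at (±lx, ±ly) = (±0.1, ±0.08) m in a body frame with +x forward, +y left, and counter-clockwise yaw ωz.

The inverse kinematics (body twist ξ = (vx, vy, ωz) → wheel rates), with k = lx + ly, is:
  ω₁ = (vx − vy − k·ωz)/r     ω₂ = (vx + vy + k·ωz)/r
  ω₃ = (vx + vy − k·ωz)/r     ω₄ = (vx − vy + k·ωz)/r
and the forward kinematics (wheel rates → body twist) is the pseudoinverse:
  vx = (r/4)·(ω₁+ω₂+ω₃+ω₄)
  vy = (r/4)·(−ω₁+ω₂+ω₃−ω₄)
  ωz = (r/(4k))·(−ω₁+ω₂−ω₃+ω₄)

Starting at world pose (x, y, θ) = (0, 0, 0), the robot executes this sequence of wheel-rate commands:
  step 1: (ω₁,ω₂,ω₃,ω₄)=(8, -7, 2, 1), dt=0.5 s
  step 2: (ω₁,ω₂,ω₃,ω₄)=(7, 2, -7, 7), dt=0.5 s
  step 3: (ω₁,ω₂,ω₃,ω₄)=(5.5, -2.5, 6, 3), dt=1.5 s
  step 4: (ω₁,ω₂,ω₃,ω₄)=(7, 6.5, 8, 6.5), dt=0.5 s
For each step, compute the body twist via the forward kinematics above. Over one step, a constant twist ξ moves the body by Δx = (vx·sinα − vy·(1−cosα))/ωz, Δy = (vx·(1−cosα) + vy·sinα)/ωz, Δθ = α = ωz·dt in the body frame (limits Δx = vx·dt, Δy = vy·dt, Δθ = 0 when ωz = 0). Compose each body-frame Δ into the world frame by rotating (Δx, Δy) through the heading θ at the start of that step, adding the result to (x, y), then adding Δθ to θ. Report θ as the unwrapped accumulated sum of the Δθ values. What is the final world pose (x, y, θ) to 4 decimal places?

step 1: ξ=(vx,vy,ωz)=(0.0750, -0.2625, -1.6667), dt=0.5 → body Δ=(-0.0183, -0.1313, -0.8333) → world pose (-0.0183, -0.1313, -0.8333)
step 2: ξ=(vx,vy,ωz)=(0.1688, -0.3563, 0.9375), dt=0.5 → body Δ=(0.1223, -0.1523, 0.4688) → world pose (-0.0487, -0.3242, -0.3646)
step 3: ξ=(vx,vy,ωz)=(0.2250, -0.0938, -1.1458), dt=1.5 → body Δ=(0.1003, -0.3062, -1.7188) → world pose (-0.0642, -0.6461, -2.0833)
step 4: ξ=(vx,vy,ωz)=(0.5250, 0.0187, -0.2083), dt=0.5 → body Δ=(0.2625, -0.0043, -0.1042) → world pose (-0.1967, -0.8728, -2.1875)

(-0.1967, -0.8728, -2.1875)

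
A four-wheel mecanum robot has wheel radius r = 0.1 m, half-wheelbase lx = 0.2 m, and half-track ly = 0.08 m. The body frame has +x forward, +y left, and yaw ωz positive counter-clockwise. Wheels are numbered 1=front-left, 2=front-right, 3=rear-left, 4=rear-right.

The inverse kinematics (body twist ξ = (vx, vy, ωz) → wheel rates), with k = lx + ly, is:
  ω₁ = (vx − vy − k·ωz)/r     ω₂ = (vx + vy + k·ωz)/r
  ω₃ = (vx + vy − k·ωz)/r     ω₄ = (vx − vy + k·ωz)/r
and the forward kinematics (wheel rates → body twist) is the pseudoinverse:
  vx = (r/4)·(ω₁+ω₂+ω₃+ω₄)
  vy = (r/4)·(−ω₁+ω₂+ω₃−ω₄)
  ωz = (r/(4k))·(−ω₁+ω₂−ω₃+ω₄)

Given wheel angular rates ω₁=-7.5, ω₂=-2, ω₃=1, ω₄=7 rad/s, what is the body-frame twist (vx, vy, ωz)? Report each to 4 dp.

(-0.0375, -0.0125, 1.0268)

k = lx + ly = 0.2 + 0.08 = 0.2800
ω₁+ω₂+ω₃+ω₄ = -1.5000  →  vx = (0.1/4)·-1.5000 = -0.0375
−ω₁+ω₂+ω₃−ω₄ = -0.5000  →  vy = (0.1/4)·-0.5000 = -0.0125
−ω₁+ω₂−ω₃+ω₄ = 11.5000  →  ωz = (0.1/1.1200)·11.5000 = 1.0268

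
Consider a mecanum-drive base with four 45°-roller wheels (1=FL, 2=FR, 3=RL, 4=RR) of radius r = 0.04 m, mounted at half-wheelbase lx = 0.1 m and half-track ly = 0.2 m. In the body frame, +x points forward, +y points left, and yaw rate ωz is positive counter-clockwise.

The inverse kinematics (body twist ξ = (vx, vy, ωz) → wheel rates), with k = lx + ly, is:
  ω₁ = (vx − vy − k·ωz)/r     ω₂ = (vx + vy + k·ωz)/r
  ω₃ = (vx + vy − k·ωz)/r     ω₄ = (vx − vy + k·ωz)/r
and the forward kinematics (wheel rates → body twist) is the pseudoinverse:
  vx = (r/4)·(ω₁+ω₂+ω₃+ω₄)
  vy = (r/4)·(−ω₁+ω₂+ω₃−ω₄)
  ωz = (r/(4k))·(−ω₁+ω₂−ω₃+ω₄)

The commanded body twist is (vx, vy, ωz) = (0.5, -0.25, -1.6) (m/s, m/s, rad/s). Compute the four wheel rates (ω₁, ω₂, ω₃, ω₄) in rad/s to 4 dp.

k = lx + ly = 0.1 + 0.2 = 0.3000;  k·ωz = 0.3000·-1.6 = -0.4800
ω₁ (FL) = (vx − vy − k·ωz)/r = 1.2300/0.04 = 30.7500
ω₂ (FR) = (vx + vy + k·ωz)/r = -0.2300/0.04 = -5.7500
ω₃ (RL) = (vx + vy − k·ωz)/r = 0.7300/0.04 = 18.2500
ω₄ (RR) = (vx − vy + k·ωz)/r = 0.2700/0.04 = 6.7500

(30.7500, -5.7500, 18.2500, 6.7500)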